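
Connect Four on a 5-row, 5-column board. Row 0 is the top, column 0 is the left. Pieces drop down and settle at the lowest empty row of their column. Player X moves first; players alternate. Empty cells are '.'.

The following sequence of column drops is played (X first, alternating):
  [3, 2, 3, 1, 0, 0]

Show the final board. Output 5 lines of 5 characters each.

Answer: .....
.....
.....
O..X.
XOOX.

Derivation:
Move 1: X drops in col 3, lands at row 4
Move 2: O drops in col 2, lands at row 4
Move 3: X drops in col 3, lands at row 3
Move 4: O drops in col 1, lands at row 4
Move 5: X drops in col 0, lands at row 4
Move 6: O drops in col 0, lands at row 3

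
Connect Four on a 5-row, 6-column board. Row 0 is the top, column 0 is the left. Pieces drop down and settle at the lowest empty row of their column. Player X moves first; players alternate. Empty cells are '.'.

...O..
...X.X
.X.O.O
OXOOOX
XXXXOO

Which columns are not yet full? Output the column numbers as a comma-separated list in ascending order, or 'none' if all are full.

Answer: 0,1,2,4,5

Derivation:
col 0: top cell = '.' → open
col 1: top cell = '.' → open
col 2: top cell = '.' → open
col 3: top cell = 'O' → FULL
col 4: top cell = '.' → open
col 5: top cell = '.' → open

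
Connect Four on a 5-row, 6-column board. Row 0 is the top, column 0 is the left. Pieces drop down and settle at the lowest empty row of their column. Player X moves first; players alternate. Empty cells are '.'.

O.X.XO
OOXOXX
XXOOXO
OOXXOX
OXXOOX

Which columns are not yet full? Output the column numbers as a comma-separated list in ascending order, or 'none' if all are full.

col 0: top cell = 'O' → FULL
col 1: top cell = '.' → open
col 2: top cell = 'X' → FULL
col 3: top cell = '.' → open
col 4: top cell = 'X' → FULL
col 5: top cell = 'O' → FULL

Answer: 1,3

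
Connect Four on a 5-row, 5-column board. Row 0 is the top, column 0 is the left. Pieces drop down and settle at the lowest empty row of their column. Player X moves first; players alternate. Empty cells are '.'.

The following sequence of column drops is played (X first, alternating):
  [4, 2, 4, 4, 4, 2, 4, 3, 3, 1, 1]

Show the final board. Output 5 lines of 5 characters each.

Move 1: X drops in col 4, lands at row 4
Move 2: O drops in col 2, lands at row 4
Move 3: X drops in col 4, lands at row 3
Move 4: O drops in col 4, lands at row 2
Move 5: X drops in col 4, lands at row 1
Move 6: O drops in col 2, lands at row 3
Move 7: X drops in col 4, lands at row 0
Move 8: O drops in col 3, lands at row 4
Move 9: X drops in col 3, lands at row 3
Move 10: O drops in col 1, lands at row 4
Move 11: X drops in col 1, lands at row 3

Answer: ....X
....X
....O
.XOXX
.OOOX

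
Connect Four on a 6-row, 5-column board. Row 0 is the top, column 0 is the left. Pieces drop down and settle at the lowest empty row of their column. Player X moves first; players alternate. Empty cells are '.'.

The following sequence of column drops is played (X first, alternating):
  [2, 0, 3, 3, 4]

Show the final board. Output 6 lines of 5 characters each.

Move 1: X drops in col 2, lands at row 5
Move 2: O drops in col 0, lands at row 5
Move 3: X drops in col 3, lands at row 5
Move 4: O drops in col 3, lands at row 4
Move 5: X drops in col 4, lands at row 5

Answer: .....
.....
.....
.....
...O.
O.XXX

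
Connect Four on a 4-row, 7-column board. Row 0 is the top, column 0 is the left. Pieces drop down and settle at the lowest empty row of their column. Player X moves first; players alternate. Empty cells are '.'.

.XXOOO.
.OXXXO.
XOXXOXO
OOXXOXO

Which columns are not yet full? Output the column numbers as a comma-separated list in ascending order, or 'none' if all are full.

Answer: 0,6

Derivation:
col 0: top cell = '.' → open
col 1: top cell = 'X' → FULL
col 2: top cell = 'X' → FULL
col 3: top cell = 'O' → FULL
col 4: top cell = 'O' → FULL
col 5: top cell = 'O' → FULL
col 6: top cell = '.' → open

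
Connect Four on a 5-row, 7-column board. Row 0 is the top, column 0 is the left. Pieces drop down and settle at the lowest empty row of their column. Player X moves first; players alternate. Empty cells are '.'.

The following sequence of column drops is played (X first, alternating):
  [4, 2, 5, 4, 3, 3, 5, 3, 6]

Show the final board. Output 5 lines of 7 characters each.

Answer: .......
.......
...O...
...OOX.
..OXXXX

Derivation:
Move 1: X drops in col 4, lands at row 4
Move 2: O drops in col 2, lands at row 4
Move 3: X drops in col 5, lands at row 4
Move 4: O drops in col 4, lands at row 3
Move 5: X drops in col 3, lands at row 4
Move 6: O drops in col 3, lands at row 3
Move 7: X drops in col 5, lands at row 3
Move 8: O drops in col 3, lands at row 2
Move 9: X drops in col 6, lands at row 4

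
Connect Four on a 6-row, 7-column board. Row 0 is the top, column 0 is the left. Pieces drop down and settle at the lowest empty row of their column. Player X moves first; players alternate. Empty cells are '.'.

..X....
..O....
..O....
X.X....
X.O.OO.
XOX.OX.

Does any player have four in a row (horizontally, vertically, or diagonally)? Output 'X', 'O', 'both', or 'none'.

none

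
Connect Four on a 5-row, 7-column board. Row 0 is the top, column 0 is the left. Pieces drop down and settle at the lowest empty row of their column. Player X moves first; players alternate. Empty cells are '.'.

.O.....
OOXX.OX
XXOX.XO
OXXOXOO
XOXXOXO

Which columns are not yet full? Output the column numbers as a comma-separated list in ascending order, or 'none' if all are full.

col 0: top cell = '.' → open
col 1: top cell = 'O' → FULL
col 2: top cell = '.' → open
col 3: top cell = '.' → open
col 4: top cell = '.' → open
col 5: top cell = '.' → open
col 6: top cell = '.' → open

Answer: 0,2,3,4,5,6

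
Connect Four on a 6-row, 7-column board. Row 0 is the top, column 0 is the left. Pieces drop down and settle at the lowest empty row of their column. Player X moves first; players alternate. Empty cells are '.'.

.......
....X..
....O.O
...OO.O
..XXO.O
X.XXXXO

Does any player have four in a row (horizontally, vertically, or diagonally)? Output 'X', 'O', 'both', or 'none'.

both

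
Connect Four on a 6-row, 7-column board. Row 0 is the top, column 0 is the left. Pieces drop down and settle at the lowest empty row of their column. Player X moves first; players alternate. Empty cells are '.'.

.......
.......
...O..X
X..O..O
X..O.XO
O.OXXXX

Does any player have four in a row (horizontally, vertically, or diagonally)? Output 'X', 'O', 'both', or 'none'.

X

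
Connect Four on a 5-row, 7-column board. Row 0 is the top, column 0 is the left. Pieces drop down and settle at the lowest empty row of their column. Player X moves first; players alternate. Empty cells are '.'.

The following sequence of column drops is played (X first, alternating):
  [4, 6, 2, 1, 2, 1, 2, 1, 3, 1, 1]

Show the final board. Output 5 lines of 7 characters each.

Move 1: X drops in col 4, lands at row 4
Move 2: O drops in col 6, lands at row 4
Move 3: X drops in col 2, lands at row 4
Move 4: O drops in col 1, lands at row 4
Move 5: X drops in col 2, lands at row 3
Move 6: O drops in col 1, lands at row 3
Move 7: X drops in col 2, lands at row 2
Move 8: O drops in col 1, lands at row 2
Move 9: X drops in col 3, lands at row 4
Move 10: O drops in col 1, lands at row 1
Move 11: X drops in col 1, lands at row 0

Answer: .X.....
.O.....
.OX....
.OX....
.OXXX.O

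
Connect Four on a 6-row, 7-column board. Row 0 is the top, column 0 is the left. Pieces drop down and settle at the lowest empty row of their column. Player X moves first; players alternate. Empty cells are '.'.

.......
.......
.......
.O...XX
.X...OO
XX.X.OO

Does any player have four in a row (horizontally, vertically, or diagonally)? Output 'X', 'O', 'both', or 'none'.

none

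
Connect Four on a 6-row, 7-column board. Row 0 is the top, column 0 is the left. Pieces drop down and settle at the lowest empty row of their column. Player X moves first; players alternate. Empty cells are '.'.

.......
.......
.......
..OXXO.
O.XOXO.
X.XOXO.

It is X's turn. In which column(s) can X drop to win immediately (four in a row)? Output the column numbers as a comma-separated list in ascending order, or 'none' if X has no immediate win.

col 0: drop X → no win
col 1: drop X → no win
col 2: drop X → no win
col 3: drop X → no win
col 4: drop X → WIN!
col 5: drop X → no win
col 6: drop X → no win

Answer: 4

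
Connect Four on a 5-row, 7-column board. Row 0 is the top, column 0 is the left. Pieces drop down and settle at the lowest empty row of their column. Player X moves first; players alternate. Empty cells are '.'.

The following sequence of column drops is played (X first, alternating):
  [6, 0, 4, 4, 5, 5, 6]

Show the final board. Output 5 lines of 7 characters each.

Move 1: X drops in col 6, lands at row 4
Move 2: O drops in col 0, lands at row 4
Move 3: X drops in col 4, lands at row 4
Move 4: O drops in col 4, lands at row 3
Move 5: X drops in col 5, lands at row 4
Move 6: O drops in col 5, lands at row 3
Move 7: X drops in col 6, lands at row 3

Answer: .......
.......
.......
....OOX
O...XXX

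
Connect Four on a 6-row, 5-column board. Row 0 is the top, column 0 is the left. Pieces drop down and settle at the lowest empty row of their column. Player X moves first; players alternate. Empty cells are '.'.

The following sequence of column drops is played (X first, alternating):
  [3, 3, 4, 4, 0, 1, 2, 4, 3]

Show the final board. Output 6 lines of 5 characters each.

Move 1: X drops in col 3, lands at row 5
Move 2: O drops in col 3, lands at row 4
Move 3: X drops in col 4, lands at row 5
Move 4: O drops in col 4, lands at row 4
Move 5: X drops in col 0, lands at row 5
Move 6: O drops in col 1, lands at row 5
Move 7: X drops in col 2, lands at row 5
Move 8: O drops in col 4, lands at row 3
Move 9: X drops in col 3, lands at row 3

Answer: .....
.....
.....
...XO
...OO
XOXXX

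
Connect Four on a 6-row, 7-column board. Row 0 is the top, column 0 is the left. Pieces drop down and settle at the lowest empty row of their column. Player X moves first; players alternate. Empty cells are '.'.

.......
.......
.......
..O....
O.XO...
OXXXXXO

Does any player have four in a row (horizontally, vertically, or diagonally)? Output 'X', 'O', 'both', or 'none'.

X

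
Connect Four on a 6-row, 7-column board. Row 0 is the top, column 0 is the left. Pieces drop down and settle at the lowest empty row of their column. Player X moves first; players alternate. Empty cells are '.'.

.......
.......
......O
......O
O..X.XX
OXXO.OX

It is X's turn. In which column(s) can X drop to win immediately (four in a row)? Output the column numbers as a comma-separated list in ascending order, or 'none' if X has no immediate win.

col 0: drop X → no win
col 1: drop X → no win
col 2: drop X → no win
col 3: drop X → no win
col 4: drop X → no win
col 5: drop X → no win
col 6: drop X → no win

Answer: none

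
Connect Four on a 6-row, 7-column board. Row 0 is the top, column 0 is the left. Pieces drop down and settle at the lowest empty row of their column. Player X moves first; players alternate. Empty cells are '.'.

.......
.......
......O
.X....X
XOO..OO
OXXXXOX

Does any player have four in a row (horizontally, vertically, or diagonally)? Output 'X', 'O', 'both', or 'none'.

X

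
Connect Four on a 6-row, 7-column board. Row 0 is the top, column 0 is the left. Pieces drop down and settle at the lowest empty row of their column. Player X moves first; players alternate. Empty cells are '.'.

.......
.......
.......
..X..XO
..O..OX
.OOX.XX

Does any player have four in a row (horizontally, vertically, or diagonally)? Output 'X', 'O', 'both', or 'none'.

none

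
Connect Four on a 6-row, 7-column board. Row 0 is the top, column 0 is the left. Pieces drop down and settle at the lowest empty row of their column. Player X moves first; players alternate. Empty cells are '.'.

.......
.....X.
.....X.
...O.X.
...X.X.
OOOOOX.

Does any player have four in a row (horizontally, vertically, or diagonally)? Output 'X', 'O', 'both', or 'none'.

both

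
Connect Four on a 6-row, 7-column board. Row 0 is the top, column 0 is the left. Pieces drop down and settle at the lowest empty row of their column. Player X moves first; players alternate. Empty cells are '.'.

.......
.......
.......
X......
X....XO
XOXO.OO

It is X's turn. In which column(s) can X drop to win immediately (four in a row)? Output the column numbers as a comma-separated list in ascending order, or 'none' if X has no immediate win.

col 0: drop X → WIN!
col 1: drop X → no win
col 2: drop X → no win
col 3: drop X → no win
col 4: drop X → no win
col 5: drop X → no win
col 6: drop X → no win

Answer: 0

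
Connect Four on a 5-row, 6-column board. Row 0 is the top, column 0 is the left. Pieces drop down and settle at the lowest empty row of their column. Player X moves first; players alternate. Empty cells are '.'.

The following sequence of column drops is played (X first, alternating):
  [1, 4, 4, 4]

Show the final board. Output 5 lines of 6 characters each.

Move 1: X drops in col 1, lands at row 4
Move 2: O drops in col 4, lands at row 4
Move 3: X drops in col 4, lands at row 3
Move 4: O drops in col 4, lands at row 2

Answer: ......
......
....O.
....X.
.X..O.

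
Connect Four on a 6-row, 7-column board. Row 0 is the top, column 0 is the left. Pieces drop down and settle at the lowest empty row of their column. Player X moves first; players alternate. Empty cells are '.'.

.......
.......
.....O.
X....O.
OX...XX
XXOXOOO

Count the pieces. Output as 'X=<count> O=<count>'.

X=7 O=7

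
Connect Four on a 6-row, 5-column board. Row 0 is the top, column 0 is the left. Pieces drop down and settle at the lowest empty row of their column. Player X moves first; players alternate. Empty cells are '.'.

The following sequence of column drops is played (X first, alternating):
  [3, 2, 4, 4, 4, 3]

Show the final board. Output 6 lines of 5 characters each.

Move 1: X drops in col 3, lands at row 5
Move 2: O drops in col 2, lands at row 5
Move 3: X drops in col 4, lands at row 5
Move 4: O drops in col 4, lands at row 4
Move 5: X drops in col 4, lands at row 3
Move 6: O drops in col 3, lands at row 4

Answer: .....
.....
.....
....X
...OO
..OXX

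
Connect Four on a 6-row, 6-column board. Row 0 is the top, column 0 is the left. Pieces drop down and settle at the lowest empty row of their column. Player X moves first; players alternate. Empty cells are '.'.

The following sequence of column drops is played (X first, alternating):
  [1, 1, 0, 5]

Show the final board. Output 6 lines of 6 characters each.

Answer: ......
......
......
......
.O....
XX...O

Derivation:
Move 1: X drops in col 1, lands at row 5
Move 2: O drops in col 1, lands at row 4
Move 3: X drops in col 0, lands at row 5
Move 4: O drops in col 5, lands at row 5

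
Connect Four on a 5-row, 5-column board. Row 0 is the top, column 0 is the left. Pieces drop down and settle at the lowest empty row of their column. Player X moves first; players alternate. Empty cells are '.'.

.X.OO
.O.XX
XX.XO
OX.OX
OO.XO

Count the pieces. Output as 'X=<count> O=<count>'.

X=9 O=9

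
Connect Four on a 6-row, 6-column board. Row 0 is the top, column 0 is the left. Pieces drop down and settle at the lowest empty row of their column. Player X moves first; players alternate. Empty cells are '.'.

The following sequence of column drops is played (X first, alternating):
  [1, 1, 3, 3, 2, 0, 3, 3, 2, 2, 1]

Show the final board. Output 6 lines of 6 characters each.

Answer: ......
......
...O..
.XOX..
.OXO..
OXXX..

Derivation:
Move 1: X drops in col 1, lands at row 5
Move 2: O drops in col 1, lands at row 4
Move 3: X drops in col 3, lands at row 5
Move 4: O drops in col 3, lands at row 4
Move 5: X drops in col 2, lands at row 5
Move 6: O drops in col 0, lands at row 5
Move 7: X drops in col 3, lands at row 3
Move 8: O drops in col 3, lands at row 2
Move 9: X drops in col 2, lands at row 4
Move 10: O drops in col 2, lands at row 3
Move 11: X drops in col 1, lands at row 3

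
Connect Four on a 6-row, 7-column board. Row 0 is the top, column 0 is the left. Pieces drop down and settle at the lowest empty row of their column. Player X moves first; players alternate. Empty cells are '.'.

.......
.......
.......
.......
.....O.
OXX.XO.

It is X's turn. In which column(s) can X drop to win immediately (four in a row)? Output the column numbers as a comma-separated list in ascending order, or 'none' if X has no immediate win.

col 0: drop X → no win
col 1: drop X → no win
col 2: drop X → no win
col 3: drop X → WIN!
col 4: drop X → no win
col 5: drop X → no win
col 6: drop X → no win

Answer: 3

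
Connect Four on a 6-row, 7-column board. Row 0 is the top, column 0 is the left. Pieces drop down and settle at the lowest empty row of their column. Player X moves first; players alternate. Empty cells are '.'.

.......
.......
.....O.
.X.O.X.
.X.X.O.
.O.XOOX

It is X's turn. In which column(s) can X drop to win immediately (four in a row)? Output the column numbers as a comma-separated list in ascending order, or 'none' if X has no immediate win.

Answer: none

Derivation:
col 0: drop X → no win
col 1: drop X → no win
col 2: drop X → no win
col 3: drop X → no win
col 4: drop X → no win
col 5: drop X → no win
col 6: drop X → no win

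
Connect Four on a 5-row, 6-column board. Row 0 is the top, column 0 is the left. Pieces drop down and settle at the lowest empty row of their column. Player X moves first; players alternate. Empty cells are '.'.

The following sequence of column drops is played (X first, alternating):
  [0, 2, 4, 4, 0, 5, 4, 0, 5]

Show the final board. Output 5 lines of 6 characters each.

Move 1: X drops in col 0, lands at row 4
Move 2: O drops in col 2, lands at row 4
Move 3: X drops in col 4, lands at row 4
Move 4: O drops in col 4, lands at row 3
Move 5: X drops in col 0, lands at row 3
Move 6: O drops in col 5, lands at row 4
Move 7: X drops in col 4, lands at row 2
Move 8: O drops in col 0, lands at row 2
Move 9: X drops in col 5, lands at row 3

Answer: ......
......
O...X.
X...OX
X.O.XO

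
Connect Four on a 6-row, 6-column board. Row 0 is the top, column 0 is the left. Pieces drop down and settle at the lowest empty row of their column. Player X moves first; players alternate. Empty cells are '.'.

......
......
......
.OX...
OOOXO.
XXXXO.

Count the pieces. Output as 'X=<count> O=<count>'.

X=6 O=6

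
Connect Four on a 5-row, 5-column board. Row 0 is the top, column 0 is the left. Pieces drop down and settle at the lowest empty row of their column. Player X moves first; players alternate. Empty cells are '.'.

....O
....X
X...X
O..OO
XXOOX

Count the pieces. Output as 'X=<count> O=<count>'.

X=6 O=6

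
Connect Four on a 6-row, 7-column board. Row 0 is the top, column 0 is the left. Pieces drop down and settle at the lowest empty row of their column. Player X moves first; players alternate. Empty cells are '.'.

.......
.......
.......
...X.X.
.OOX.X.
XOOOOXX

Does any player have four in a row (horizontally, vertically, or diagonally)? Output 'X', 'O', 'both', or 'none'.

O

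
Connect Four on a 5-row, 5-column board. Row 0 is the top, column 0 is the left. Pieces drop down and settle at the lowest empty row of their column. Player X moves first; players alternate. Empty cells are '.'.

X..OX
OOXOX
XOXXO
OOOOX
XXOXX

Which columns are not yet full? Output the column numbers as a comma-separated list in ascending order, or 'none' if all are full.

col 0: top cell = 'X' → FULL
col 1: top cell = '.' → open
col 2: top cell = '.' → open
col 3: top cell = 'O' → FULL
col 4: top cell = 'X' → FULL

Answer: 1,2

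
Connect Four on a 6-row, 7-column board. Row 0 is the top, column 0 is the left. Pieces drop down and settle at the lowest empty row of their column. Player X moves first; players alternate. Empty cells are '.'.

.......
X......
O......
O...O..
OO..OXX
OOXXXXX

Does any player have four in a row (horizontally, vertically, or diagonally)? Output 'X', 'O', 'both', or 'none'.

both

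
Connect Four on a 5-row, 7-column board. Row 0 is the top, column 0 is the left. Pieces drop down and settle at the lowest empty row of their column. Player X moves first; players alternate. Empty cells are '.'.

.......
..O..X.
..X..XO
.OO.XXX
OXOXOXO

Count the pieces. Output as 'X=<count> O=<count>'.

X=9 O=8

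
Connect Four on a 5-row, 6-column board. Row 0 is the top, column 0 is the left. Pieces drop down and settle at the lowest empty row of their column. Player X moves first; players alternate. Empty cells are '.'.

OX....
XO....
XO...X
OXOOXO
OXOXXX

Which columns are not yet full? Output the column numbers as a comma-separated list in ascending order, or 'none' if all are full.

col 0: top cell = 'O' → FULL
col 1: top cell = 'X' → FULL
col 2: top cell = '.' → open
col 3: top cell = '.' → open
col 4: top cell = '.' → open
col 5: top cell = '.' → open

Answer: 2,3,4,5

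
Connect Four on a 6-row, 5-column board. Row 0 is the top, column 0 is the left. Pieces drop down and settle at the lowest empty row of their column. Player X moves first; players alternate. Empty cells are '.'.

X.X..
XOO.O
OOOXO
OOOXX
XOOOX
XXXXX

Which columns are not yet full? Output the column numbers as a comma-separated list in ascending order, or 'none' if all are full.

Answer: 1,3,4

Derivation:
col 0: top cell = 'X' → FULL
col 1: top cell = '.' → open
col 2: top cell = 'X' → FULL
col 3: top cell = '.' → open
col 4: top cell = '.' → open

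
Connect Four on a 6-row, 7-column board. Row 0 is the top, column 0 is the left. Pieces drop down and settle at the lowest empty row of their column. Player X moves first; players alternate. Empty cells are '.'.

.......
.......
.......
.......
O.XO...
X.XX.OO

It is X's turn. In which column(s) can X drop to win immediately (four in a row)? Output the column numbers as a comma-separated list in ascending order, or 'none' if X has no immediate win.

Answer: 1

Derivation:
col 0: drop X → no win
col 1: drop X → WIN!
col 2: drop X → no win
col 3: drop X → no win
col 4: drop X → no win
col 5: drop X → no win
col 6: drop X → no win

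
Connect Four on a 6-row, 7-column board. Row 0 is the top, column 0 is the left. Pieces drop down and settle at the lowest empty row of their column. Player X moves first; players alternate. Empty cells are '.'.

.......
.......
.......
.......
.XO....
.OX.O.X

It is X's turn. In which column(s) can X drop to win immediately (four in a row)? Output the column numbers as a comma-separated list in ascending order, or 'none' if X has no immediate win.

col 0: drop X → no win
col 1: drop X → no win
col 2: drop X → no win
col 3: drop X → no win
col 4: drop X → no win
col 5: drop X → no win
col 6: drop X → no win

Answer: none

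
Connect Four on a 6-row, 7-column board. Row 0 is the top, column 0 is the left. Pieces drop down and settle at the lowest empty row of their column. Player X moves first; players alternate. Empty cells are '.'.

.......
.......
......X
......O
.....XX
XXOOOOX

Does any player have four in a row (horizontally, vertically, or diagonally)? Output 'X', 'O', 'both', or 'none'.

O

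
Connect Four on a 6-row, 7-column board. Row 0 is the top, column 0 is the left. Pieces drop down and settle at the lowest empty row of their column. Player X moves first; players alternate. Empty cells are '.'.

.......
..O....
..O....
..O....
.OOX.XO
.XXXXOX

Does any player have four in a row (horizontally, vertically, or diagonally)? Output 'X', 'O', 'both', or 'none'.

both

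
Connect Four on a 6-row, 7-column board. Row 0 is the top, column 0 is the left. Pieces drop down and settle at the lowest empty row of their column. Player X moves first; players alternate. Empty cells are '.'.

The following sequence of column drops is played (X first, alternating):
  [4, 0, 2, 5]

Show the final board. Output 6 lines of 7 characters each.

Move 1: X drops in col 4, lands at row 5
Move 2: O drops in col 0, lands at row 5
Move 3: X drops in col 2, lands at row 5
Move 4: O drops in col 5, lands at row 5

Answer: .......
.......
.......
.......
.......
O.X.XO.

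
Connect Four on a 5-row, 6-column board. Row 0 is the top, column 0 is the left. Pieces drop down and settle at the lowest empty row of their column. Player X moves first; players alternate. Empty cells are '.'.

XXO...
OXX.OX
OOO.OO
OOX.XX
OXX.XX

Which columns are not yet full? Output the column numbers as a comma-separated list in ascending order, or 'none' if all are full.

col 0: top cell = 'X' → FULL
col 1: top cell = 'X' → FULL
col 2: top cell = 'O' → FULL
col 3: top cell = '.' → open
col 4: top cell = '.' → open
col 5: top cell = '.' → open

Answer: 3,4,5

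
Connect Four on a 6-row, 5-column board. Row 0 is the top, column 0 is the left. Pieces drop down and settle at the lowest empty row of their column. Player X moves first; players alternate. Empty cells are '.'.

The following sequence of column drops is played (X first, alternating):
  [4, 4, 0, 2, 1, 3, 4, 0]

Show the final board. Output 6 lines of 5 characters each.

Answer: .....
.....
.....
....X
O...O
XXOOX

Derivation:
Move 1: X drops in col 4, lands at row 5
Move 2: O drops in col 4, lands at row 4
Move 3: X drops in col 0, lands at row 5
Move 4: O drops in col 2, lands at row 5
Move 5: X drops in col 1, lands at row 5
Move 6: O drops in col 3, lands at row 5
Move 7: X drops in col 4, lands at row 3
Move 8: O drops in col 0, lands at row 4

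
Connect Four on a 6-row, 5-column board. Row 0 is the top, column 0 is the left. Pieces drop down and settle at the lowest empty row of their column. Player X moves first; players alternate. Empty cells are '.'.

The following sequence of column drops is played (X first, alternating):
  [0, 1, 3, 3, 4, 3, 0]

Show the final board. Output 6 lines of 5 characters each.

Move 1: X drops in col 0, lands at row 5
Move 2: O drops in col 1, lands at row 5
Move 3: X drops in col 3, lands at row 5
Move 4: O drops in col 3, lands at row 4
Move 5: X drops in col 4, lands at row 5
Move 6: O drops in col 3, lands at row 3
Move 7: X drops in col 0, lands at row 4

Answer: .....
.....
.....
...O.
X..O.
XO.XX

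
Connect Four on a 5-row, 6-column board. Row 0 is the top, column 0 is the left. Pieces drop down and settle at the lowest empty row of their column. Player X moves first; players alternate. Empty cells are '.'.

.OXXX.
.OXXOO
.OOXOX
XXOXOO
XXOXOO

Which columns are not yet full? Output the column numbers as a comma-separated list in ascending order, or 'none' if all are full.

col 0: top cell = '.' → open
col 1: top cell = 'O' → FULL
col 2: top cell = 'X' → FULL
col 3: top cell = 'X' → FULL
col 4: top cell = 'X' → FULL
col 5: top cell = '.' → open

Answer: 0,5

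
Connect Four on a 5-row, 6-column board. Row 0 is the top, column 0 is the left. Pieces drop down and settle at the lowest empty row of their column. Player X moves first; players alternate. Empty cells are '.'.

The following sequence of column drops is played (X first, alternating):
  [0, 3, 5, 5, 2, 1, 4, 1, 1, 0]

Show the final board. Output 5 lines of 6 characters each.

Move 1: X drops in col 0, lands at row 4
Move 2: O drops in col 3, lands at row 4
Move 3: X drops in col 5, lands at row 4
Move 4: O drops in col 5, lands at row 3
Move 5: X drops in col 2, lands at row 4
Move 6: O drops in col 1, lands at row 4
Move 7: X drops in col 4, lands at row 4
Move 8: O drops in col 1, lands at row 3
Move 9: X drops in col 1, lands at row 2
Move 10: O drops in col 0, lands at row 3

Answer: ......
......
.X....
OO...O
XOXOXX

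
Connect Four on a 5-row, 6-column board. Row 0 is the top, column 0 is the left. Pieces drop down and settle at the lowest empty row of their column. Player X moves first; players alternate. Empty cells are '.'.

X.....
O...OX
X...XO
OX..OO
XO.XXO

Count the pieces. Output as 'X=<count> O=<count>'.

X=8 O=8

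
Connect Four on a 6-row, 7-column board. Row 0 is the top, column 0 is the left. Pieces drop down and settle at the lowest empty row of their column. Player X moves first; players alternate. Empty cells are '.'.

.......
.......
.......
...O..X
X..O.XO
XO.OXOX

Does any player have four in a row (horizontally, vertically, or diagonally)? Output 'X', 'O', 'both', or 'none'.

none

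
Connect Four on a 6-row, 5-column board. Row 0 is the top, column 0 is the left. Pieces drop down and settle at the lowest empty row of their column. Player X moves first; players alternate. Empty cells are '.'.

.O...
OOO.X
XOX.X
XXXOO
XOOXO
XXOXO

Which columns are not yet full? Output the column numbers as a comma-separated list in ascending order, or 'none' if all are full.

Answer: 0,2,3,4

Derivation:
col 0: top cell = '.' → open
col 1: top cell = 'O' → FULL
col 2: top cell = '.' → open
col 3: top cell = '.' → open
col 4: top cell = '.' → open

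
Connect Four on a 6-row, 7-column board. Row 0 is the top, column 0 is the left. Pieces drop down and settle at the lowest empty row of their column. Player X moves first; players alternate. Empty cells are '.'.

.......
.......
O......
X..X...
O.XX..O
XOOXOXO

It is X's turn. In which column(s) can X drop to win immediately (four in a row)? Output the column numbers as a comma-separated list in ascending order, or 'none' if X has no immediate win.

col 0: drop X → no win
col 1: drop X → no win
col 2: drop X → no win
col 3: drop X → WIN!
col 4: drop X → no win
col 5: drop X → no win
col 6: drop X → no win

Answer: 3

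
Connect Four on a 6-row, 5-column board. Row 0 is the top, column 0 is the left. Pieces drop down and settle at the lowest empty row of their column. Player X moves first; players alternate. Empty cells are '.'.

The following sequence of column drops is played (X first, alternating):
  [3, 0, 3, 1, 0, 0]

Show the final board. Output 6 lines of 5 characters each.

Move 1: X drops in col 3, lands at row 5
Move 2: O drops in col 0, lands at row 5
Move 3: X drops in col 3, lands at row 4
Move 4: O drops in col 1, lands at row 5
Move 5: X drops in col 0, lands at row 4
Move 6: O drops in col 0, lands at row 3

Answer: .....
.....
.....
O....
X..X.
OO.X.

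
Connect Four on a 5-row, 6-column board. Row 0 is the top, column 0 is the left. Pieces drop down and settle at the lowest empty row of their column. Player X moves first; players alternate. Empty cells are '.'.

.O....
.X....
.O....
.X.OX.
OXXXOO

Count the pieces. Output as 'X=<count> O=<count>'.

X=6 O=6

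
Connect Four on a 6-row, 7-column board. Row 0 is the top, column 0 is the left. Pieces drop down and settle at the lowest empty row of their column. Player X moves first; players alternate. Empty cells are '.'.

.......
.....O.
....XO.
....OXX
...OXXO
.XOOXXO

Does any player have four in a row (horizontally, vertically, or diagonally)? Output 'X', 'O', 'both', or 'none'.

O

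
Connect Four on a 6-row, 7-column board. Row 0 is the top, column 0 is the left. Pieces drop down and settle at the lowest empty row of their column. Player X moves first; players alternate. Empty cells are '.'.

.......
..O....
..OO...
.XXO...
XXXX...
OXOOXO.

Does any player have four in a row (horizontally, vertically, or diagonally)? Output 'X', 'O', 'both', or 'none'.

X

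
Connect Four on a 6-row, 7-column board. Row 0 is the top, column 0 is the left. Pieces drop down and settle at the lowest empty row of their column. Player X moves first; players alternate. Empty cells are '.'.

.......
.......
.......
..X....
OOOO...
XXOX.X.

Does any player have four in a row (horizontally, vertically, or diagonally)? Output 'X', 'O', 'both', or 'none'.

O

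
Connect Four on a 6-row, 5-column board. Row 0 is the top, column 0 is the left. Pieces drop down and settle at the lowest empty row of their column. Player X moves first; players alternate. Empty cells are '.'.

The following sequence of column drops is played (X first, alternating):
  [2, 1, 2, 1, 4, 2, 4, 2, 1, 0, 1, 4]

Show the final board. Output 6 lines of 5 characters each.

Answer: .....
.....
.XO..
.XO.O
.OX.X
OOX.X

Derivation:
Move 1: X drops in col 2, lands at row 5
Move 2: O drops in col 1, lands at row 5
Move 3: X drops in col 2, lands at row 4
Move 4: O drops in col 1, lands at row 4
Move 5: X drops in col 4, lands at row 5
Move 6: O drops in col 2, lands at row 3
Move 7: X drops in col 4, lands at row 4
Move 8: O drops in col 2, lands at row 2
Move 9: X drops in col 1, lands at row 3
Move 10: O drops in col 0, lands at row 5
Move 11: X drops in col 1, lands at row 2
Move 12: O drops in col 4, lands at row 3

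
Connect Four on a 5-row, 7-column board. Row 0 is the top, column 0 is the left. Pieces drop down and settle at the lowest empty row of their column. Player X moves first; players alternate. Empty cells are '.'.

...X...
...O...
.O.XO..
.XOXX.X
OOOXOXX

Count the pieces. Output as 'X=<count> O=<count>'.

X=9 O=8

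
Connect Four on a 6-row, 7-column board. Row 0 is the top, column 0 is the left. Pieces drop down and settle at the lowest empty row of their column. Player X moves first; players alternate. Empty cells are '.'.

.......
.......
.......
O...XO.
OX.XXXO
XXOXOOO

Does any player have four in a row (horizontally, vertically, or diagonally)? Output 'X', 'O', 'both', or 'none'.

none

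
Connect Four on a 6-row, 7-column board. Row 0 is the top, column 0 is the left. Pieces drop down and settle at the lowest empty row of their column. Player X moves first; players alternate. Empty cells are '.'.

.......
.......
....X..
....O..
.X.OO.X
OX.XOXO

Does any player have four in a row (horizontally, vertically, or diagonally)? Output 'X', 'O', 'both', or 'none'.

none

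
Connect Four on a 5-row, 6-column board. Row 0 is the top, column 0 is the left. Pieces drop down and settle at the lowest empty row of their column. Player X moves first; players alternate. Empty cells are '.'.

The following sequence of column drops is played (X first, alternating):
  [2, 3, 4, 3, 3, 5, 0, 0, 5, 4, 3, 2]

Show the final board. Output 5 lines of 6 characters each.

Answer: ......
...X..
...X..
O.OOOX
X.XOXO

Derivation:
Move 1: X drops in col 2, lands at row 4
Move 2: O drops in col 3, lands at row 4
Move 3: X drops in col 4, lands at row 4
Move 4: O drops in col 3, lands at row 3
Move 5: X drops in col 3, lands at row 2
Move 6: O drops in col 5, lands at row 4
Move 7: X drops in col 0, lands at row 4
Move 8: O drops in col 0, lands at row 3
Move 9: X drops in col 5, lands at row 3
Move 10: O drops in col 4, lands at row 3
Move 11: X drops in col 3, lands at row 1
Move 12: O drops in col 2, lands at row 3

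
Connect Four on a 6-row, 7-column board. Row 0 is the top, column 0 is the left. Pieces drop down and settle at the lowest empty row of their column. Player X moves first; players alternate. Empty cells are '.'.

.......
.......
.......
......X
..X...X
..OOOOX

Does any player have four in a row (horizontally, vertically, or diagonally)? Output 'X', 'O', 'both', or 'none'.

O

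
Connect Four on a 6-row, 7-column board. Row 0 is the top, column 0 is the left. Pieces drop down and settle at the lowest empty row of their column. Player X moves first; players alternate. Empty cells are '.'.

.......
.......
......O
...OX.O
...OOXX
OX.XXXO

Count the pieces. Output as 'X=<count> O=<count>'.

X=7 O=7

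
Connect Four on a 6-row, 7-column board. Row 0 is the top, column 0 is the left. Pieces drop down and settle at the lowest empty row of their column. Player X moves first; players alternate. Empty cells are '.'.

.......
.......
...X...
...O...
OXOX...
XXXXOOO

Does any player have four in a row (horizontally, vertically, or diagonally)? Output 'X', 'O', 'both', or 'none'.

X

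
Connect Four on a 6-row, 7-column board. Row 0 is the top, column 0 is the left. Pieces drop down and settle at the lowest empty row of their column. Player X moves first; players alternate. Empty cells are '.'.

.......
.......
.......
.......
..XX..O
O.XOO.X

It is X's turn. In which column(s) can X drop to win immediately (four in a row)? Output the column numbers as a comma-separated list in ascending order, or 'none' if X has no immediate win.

Answer: none

Derivation:
col 0: drop X → no win
col 1: drop X → no win
col 2: drop X → no win
col 3: drop X → no win
col 4: drop X → no win
col 5: drop X → no win
col 6: drop X → no win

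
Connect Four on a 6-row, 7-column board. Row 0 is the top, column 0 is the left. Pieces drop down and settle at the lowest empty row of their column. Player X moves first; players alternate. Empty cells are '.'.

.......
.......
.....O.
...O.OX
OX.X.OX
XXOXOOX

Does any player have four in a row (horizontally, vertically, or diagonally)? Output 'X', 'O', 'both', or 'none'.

O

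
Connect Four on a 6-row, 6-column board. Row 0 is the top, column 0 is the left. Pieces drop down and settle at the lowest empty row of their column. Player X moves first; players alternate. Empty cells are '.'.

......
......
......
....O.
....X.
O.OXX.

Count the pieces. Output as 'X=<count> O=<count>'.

X=3 O=3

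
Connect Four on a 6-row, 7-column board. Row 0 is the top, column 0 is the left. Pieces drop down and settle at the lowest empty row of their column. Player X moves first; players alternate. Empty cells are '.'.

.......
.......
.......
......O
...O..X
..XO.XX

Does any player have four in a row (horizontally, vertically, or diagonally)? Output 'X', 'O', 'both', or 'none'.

none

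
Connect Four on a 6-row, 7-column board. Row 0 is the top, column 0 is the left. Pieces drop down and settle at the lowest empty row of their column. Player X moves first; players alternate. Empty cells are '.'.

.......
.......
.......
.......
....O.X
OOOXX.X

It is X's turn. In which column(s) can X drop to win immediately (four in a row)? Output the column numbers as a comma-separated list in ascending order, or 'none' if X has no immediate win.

Answer: 5

Derivation:
col 0: drop X → no win
col 1: drop X → no win
col 2: drop X → no win
col 3: drop X → no win
col 4: drop X → no win
col 5: drop X → WIN!
col 6: drop X → no win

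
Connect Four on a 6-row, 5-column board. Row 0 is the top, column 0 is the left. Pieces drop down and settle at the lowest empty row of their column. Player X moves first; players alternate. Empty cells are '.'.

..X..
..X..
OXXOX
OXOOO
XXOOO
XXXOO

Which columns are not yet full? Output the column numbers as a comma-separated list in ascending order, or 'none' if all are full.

col 0: top cell = '.' → open
col 1: top cell = '.' → open
col 2: top cell = 'X' → FULL
col 3: top cell = '.' → open
col 4: top cell = '.' → open

Answer: 0,1,3,4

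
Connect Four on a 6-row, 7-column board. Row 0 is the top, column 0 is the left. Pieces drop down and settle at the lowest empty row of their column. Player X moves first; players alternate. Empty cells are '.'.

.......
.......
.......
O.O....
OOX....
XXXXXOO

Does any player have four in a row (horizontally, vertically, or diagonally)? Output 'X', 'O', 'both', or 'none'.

X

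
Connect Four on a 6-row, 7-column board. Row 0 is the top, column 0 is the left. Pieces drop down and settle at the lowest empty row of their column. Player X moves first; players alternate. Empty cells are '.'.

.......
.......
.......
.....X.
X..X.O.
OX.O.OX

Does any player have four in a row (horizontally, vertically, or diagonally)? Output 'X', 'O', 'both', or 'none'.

none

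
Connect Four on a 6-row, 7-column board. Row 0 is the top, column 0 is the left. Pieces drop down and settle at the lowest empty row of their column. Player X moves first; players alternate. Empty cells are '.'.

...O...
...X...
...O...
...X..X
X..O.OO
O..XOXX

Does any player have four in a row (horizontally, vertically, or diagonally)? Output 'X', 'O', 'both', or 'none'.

none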